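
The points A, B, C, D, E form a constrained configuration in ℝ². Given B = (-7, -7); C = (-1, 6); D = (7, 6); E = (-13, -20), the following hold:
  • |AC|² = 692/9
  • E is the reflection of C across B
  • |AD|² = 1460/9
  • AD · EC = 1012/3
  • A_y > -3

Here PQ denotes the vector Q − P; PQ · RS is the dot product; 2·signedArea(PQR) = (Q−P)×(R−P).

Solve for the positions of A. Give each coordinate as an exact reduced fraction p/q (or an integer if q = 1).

1. A_x = -7/3  [line -12·x + -26·y + -292/3 = 0 ∩ |AD|² = 1460/9]
2. A_y = -8/3  [line -12·x + -26·y + -292/3 = 0 ∩ |AD|² = 1460/9]
   → A = (-7/3, -8/3)

A = (-7/3, -8/3)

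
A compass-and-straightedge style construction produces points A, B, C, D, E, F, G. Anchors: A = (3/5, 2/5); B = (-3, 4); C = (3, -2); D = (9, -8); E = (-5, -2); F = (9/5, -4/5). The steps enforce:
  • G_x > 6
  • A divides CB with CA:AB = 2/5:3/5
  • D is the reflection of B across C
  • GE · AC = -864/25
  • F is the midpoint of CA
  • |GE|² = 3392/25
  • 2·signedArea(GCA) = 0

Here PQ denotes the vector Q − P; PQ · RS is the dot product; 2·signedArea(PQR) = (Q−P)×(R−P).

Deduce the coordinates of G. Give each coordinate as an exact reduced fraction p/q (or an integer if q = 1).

1. G_x = 31/5  [2·signedArea(GCA) = 0 ∩ GE · AC = -864/25]
2. G_y = -26/5  [2·signedArea(GCA) = 0 ∩ GE · AC = -864/25]
   → G = (31/5, -26/5)

G = (31/5, -26/5)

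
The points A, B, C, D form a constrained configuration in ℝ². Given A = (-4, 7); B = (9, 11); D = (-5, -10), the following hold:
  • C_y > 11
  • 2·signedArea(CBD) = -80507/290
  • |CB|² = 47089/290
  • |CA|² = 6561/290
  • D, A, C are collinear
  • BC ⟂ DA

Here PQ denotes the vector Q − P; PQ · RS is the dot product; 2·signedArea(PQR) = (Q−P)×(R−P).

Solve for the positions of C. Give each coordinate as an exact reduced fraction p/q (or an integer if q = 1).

C = (-1079/290, 3407/290)

1. C_x = -1079/290  [D, A, C are collinear ∩ BC ⟂ DA]
2. C_y = 3407/290  [D, A, C are collinear ∩ BC ⟂ DA]
   → C = (-1079/290, 3407/290)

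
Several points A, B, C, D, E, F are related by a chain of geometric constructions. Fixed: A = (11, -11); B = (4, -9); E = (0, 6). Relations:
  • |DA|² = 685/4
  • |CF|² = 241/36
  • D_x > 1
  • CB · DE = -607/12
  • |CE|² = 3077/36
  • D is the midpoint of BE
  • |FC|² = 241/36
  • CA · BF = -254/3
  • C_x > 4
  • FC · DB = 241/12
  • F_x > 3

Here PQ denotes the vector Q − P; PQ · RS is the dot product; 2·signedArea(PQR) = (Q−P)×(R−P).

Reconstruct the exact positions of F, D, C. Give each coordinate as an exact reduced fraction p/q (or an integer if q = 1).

1. D_x = 2  [D is the midpoint of BE]
2. D_y = -3/2  [D is the midpoint of BE]
   → D = (2, -3/2)
3. C_x = 13/3  [line 2·x + -15/2·y + -299/12 = 0 ∩ |CE|² = 3077/36]
4. C_y = -13/6  [line 2·x + -15/2·y + -299/12 = 0 ∩ |CE|² = 3077/36]
   → C = (13/3, -13/6)
5. F_x = 11/3  [FC · DB = 241/12 ∩ CA · BF = -254/3]
6. F_y = 1/3  [FC · DB = 241/12 ∩ CA · BF = -254/3]
   → F = (11/3, 1/3)

C = (13/3, -13/6)
D = (2, -3/2)
F = (11/3, 1/3)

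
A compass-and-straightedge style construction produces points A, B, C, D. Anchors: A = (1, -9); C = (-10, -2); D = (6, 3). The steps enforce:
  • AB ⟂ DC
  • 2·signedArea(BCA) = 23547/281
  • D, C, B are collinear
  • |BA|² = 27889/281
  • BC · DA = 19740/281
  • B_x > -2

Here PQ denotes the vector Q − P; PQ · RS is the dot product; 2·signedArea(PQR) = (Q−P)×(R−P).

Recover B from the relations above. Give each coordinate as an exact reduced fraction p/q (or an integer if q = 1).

1. B_x = -554/281  [D, C, B are collinear ∩ AB ⟂ DC]
2. B_y = 143/281  [D, C, B are collinear ∩ AB ⟂ DC]
   → B = (-554/281, 143/281)

B = (-554/281, 143/281)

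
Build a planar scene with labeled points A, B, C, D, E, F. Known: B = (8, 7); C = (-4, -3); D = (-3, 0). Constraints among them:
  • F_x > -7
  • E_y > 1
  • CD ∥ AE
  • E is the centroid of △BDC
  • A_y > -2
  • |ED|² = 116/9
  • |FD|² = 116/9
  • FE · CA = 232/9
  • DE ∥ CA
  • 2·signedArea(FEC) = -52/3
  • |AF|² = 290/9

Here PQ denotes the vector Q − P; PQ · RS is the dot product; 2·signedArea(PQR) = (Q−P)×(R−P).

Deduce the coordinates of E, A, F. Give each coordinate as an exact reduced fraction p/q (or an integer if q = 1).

1. E_x = 1/3  [E is the centroid of △BDC]
2. E_y = 4/3  [E is the centroid of △BDC]
   → E = (1/3, 4/3)
3. A_x = -2/3  [CD ∥ AE ∩ DE ∥ CA]
4. A_y = -5/3  [CD ∥ AE ∩ DE ∥ CA]
   → A = (-2/3, -5/3)
5. F_x = -19/3  [2·signedArea(FEC) = -52/3 ∩ FE · CA = 232/9]
6. F_y = -4/3  [2·signedArea(FEC) = -52/3 ∩ FE · CA = 232/9]
   → F = (-19/3, -4/3)

A = (-2/3, -5/3)
E = (1/3, 4/3)
F = (-19/3, -4/3)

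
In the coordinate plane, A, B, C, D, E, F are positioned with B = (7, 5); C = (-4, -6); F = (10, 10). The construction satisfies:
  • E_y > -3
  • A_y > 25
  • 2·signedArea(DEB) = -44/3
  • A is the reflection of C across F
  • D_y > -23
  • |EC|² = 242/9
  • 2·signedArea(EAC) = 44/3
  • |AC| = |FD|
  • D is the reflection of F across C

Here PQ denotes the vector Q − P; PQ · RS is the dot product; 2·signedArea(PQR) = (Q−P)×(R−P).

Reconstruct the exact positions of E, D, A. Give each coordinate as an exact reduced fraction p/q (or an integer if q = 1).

1. D_x = -18  [D is the reflection of F across C]
2. D_y = -22  [D is the reflection of F across C]
   → D = (-18, -22)
3. A_x = 24  [A is the reflection of C across F]
4. A_y = 26  [A is the reflection of C across F]
   → A = (24, 26)
5. E_x = -1/3  [2·signedArea(EAC) = 44/3 ∩ 2·signedArea(DEB) = -44/3]
6. E_y = -7/3  [2·signedArea(EAC) = 44/3 ∩ 2·signedArea(DEB) = -44/3]
   → E = (-1/3, -7/3)

A = (24, 26)
D = (-18, -22)
E = (-1/3, -7/3)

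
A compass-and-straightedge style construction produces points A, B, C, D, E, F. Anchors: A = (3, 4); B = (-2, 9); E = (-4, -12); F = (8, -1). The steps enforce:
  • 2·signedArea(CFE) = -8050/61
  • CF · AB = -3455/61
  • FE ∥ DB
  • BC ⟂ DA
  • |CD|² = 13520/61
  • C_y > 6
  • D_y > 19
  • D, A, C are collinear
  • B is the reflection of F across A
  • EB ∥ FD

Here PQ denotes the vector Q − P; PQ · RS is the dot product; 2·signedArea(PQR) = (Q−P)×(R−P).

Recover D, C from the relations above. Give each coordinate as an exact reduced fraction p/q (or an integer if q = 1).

C = (246/61, 388/61)
D = (10, 20)

1. D_x = 10  [FE ∥ DB ∩ EB ∥ FD]
2. D_y = 20  [FE ∥ DB ∩ EB ∥ FD]
   → D = (10, 20)
3. C_x = 246/61  [D, A, C are collinear ∩ BC ⟂ DA]
4. C_y = 388/61  [D, A, C are collinear ∩ BC ⟂ DA]
   → C = (246/61, 388/61)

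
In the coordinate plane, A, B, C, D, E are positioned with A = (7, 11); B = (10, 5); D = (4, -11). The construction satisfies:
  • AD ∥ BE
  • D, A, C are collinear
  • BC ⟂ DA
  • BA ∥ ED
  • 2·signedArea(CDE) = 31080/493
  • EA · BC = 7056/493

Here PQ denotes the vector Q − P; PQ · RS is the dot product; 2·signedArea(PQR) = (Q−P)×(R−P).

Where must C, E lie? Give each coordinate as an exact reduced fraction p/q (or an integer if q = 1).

1. C_x = 3082/493  [D, A, C are collinear ∩ BC ⟂ DA]
2. C_y = 2717/493  [D, A, C are collinear ∩ BC ⟂ DA]
   → C = (3082/493, 2717/493)
3. E_x = 7  [BA ∥ ED ∩ AD ∥ BE]
4. E_y = -17  [BA ∥ ED ∩ AD ∥ BE]
   → E = (7, -17)

C = (3082/493, 2717/493)
E = (7, -17)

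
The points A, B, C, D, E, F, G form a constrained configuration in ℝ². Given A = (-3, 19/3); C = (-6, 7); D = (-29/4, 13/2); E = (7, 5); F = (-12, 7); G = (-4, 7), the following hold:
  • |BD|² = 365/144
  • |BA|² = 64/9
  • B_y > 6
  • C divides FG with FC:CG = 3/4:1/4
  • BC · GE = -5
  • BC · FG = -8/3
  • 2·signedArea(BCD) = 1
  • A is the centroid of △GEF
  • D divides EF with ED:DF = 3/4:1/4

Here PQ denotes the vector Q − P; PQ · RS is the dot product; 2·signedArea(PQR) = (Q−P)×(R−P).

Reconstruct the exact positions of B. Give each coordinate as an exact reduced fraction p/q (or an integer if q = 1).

1. B_x = -17/3  [BC · FG = -8/3 ∩ 2·signedArea(BCD) = 1]
2. B_y = 19/3  [BC · FG = -8/3 ∩ 2·signedArea(BCD) = 1]
   → B = (-17/3, 19/3)

B = (-17/3, 19/3)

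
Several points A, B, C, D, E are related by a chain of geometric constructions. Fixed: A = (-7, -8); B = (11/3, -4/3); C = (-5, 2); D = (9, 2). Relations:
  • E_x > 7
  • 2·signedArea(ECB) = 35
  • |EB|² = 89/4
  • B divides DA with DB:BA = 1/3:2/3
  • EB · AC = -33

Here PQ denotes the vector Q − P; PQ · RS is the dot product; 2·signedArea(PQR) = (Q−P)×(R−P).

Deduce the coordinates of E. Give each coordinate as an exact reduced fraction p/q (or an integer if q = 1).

E = (23/3, 7/6)

1. E_x = 23/3  [2·signedArea(ECB) = 35 ∩ EB · AC = -33]
2. E_y = 7/6  [2·signedArea(ECB) = 35 ∩ EB · AC = -33]
   → E = (23/3, 7/6)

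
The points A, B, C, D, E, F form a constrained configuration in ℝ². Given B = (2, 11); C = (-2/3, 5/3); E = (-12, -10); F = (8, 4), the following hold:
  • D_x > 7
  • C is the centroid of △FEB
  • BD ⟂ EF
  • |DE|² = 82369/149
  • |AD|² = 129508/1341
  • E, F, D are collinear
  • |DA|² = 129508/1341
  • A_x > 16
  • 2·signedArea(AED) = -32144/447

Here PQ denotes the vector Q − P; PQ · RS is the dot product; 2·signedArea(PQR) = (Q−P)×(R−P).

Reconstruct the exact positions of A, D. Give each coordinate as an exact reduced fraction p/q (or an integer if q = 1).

A = (50/3, 19/3)
D = (1082/149, 519/149)

1. D_x = 1082/149  [E, F, D are collinear ∩ BD ⟂ EF]
2. D_y = 519/149  [E, F, D are collinear ∩ BD ⟂ EF]
   → D = (1082/149, 519/149)
3. A_x = 50/3  [line -2009/149·x + 2870/149·y + 45920/447 = 0 ∩ |AD|² = 129508/1341]
4. A_y = 19/3  [line -2009/149·x + 2870/149·y + 45920/447 = 0 ∩ |AD|² = 129508/1341]
   → A = (50/3, 19/3)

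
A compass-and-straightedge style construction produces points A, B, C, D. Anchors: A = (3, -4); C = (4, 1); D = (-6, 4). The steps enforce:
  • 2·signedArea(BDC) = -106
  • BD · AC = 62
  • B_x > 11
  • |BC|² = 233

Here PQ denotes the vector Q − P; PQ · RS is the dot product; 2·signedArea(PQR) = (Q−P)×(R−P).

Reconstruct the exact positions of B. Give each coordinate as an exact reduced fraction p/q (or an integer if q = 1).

B = (12, -12)

1. B_x = 12  [BD · AC = 62 ∩ 2·signedArea(BDC) = -106]
2. B_y = -12  [BD · AC = 62 ∩ 2·signedArea(BDC) = -106]
   → B = (12, -12)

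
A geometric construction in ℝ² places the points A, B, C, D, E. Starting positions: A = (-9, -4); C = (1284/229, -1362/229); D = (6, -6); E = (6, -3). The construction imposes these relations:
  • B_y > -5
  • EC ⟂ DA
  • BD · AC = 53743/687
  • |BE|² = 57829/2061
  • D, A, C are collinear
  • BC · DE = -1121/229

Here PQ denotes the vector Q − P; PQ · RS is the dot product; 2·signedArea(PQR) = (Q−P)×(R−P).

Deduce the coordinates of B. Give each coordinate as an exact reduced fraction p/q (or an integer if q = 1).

B = (199/229, -2965/687)

1. B_x = 199/229  [BD · AC = 53743/687 ∩ BC · DE = -1121/229]
2. B_y = -2965/687  [BD · AC = 53743/687 ∩ BC · DE = -1121/229]
   → B = (199/229, -2965/687)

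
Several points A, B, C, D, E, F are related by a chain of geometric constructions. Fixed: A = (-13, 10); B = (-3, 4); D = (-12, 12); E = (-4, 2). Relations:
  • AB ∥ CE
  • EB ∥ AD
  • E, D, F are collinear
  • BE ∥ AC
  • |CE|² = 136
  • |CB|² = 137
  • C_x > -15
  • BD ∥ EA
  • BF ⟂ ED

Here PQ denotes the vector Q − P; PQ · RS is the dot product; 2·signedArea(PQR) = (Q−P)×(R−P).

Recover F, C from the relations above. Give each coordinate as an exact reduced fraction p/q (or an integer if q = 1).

C = (-14, 8)
F = (-188/41, 112/41)

1. F_x = -188/41  [E, D, F are collinear ∩ BF ⟂ ED]
2. F_y = 112/41  [E, D, F are collinear ∩ BF ⟂ ED]
   → F = (-188/41, 112/41)
3. C_x = -14  [AB ∥ CE ∩ BE ∥ AC]
4. C_y = 8  [AB ∥ CE ∩ BE ∥ AC]
   → C = (-14, 8)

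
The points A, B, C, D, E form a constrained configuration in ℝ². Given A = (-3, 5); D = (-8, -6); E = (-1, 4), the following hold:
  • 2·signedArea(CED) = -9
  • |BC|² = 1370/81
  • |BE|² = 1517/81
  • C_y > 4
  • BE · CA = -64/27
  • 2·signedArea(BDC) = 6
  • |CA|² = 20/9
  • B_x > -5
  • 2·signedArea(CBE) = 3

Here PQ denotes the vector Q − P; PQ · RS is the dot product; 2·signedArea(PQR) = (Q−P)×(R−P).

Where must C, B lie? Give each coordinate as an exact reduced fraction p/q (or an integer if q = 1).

1. C_x = -5/3  [line 10·x + -7·y + 47 = 0 ∩ |CA|² = 20/9]
2. C_y = 13/3  [line 10·x + -7·y + 47 = 0 ∩ |CA|² = 20/9]
   → C = (-5/3, 13/3)
3. B_x = -38/9  [BE · CA = -64/27 ∩ 2·signedArea(CBE) = 3]
4. B_y = 10/9  [BE · CA = -64/27 ∩ 2·signedArea(CBE) = 3]
   → B = (-38/9, 10/9)

B = (-38/9, 10/9)
C = (-5/3, 13/3)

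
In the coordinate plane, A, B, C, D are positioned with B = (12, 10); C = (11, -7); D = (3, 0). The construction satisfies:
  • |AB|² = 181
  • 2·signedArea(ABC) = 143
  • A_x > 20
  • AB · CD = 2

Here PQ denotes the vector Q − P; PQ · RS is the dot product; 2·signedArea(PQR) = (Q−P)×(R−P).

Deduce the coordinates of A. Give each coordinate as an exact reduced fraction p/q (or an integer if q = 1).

1. A_x = 21  [AB · CD = 2 ∩ 2·signedArea(ABC) = 143]
2. A_y = 20  [AB · CD = 2 ∩ 2·signedArea(ABC) = 143]
   → A = (21, 20)

A = (21, 20)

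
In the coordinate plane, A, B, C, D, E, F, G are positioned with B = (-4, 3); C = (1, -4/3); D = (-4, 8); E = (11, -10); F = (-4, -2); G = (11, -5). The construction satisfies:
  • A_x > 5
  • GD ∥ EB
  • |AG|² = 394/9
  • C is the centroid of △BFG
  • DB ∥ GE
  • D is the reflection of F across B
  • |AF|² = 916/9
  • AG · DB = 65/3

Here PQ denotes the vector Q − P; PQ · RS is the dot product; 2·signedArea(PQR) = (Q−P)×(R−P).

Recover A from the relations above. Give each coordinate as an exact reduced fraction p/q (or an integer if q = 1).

A = (6, -2/3)

1. A_y = -2/3  [AG · DB = 65/3]
2. A_x = 6  [|AF|² = 916/9]
   → A = (6, -2/3)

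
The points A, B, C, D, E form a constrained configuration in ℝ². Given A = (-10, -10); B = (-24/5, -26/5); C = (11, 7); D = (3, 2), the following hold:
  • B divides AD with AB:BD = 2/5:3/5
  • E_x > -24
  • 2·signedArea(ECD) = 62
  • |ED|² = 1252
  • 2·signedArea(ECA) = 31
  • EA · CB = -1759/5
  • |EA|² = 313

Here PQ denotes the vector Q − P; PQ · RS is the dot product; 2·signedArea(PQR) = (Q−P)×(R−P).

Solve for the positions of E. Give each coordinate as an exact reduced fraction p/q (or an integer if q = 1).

E = (-23, -22)

1. E_x = -23  [2·signedArea(ECD) = 62 ∩ 2·signedArea(ECA) = 31]
2. E_y = -22  [2·signedArea(ECD) = 62 ∩ 2·signedArea(ECA) = 31]
   → E = (-23, -22)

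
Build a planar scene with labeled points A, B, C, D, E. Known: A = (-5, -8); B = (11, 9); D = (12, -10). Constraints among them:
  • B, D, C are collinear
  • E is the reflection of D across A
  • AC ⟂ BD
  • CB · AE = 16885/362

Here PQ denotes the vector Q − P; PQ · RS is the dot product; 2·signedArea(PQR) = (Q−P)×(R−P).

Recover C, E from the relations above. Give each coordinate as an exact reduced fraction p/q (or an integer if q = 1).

C = (4289/362, -2575/362)
E = (-22, -6)

1. C_x = 4289/362  [B, D, C are collinear ∩ AC ⟂ BD]
2. C_y = -2575/362  [B, D, C are collinear ∩ AC ⟂ BD]
   → C = (4289/362, -2575/362)
3. E_x = -22  [E is the reflection of D across A]
4. E_y = -6  [E is the reflection of D across A]
   → E = (-22, -6)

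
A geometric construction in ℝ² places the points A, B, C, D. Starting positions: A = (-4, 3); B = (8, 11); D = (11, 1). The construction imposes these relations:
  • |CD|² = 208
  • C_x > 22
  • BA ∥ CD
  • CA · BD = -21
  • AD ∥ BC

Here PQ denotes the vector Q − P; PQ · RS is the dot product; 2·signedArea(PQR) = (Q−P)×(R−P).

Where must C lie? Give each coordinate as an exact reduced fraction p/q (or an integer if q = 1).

C = (23, 9)

1. C_x = 23  [BA ∥ CD ∩ AD ∥ BC]
2. C_y = 9  [BA ∥ CD ∩ AD ∥ BC]
   → C = (23, 9)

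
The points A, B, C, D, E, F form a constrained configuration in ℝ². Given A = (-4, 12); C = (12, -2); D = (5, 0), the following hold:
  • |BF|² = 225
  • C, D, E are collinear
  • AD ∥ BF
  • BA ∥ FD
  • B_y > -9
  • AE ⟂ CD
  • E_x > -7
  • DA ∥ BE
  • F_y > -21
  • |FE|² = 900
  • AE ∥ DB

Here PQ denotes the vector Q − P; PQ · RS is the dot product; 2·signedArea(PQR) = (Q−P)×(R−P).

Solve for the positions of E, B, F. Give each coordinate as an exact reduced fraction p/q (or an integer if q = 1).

B = (133/53, -462/53)
E = (-344/53, 174/53)
F = (610/53, -1098/53)

1. E_x = -344/53  [C, D, E are collinear ∩ AE ⟂ CD]
2. E_y = 174/53  [C, D, E are collinear ∩ AE ⟂ CD]
   → E = (-344/53, 174/53)
3. B_x = 133/53  [DA ∥ BE ∩ AE ∥ DB]
4. B_y = -462/53  [DA ∥ BE ∩ AE ∥ DB]
   → B = (133/53, -462/53)
5. F_x = 610/53  [BA ∥ FD ∩ AD ∥ BF]
6. F_y = -1098/53  [BA ∥ FD ∩ AD ∥ BF]
   → F = (610/53, -1098/53)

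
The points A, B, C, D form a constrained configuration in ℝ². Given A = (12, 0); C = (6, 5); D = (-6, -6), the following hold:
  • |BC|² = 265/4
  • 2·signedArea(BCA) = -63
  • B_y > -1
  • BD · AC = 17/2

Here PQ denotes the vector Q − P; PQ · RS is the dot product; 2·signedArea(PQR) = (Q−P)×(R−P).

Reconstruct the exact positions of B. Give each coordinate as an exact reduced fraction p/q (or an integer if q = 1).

1. B_x = 0  [2·signedArea(BCA) = -63 ∩ BD · AC = 17/2]
2. B_y = -1/2  [2·signedArea(BCA) = -63 ∩ BD · AC = 17/2]
   → B = (0, -1/2)

B = (0, -1/2)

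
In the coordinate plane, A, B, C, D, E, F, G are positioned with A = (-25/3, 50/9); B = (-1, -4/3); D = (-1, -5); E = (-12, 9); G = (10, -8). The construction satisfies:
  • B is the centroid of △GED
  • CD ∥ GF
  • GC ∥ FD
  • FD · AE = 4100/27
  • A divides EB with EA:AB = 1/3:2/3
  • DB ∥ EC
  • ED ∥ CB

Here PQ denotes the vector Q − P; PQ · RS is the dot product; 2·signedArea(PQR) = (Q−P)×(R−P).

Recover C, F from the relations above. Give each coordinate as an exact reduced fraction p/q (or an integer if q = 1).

1. C_x = -12  [ED ∥ CB ∩ DB ∥ EC]
2. C_y = 38/3  [ED ∥ CB ∩ DB ∥ EC]
   → C = (-12, 38/3)
3. F_x = 21  [GC ∥ FD ∩ CD ∥ GF]
4. F_y = -77/3  [GC ∥ FD ∩ CD ∥ GF]
   → F = (21, -77/3)

C = (-12, 38/3)
F = (21, -77/3)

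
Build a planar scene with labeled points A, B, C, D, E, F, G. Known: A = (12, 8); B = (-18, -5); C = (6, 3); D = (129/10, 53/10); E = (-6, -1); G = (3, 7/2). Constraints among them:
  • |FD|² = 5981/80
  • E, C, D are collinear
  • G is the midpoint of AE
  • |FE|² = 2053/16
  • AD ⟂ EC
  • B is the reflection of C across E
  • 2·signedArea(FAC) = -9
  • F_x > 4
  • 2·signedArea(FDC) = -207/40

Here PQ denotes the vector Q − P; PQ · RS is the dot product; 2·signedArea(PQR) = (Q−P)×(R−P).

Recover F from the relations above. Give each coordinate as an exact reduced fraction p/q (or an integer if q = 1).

1. F_x = 9/2  [2·signedArea(FAC) = -9 ∩ 2·signedArea(FDC) = -207/40]
2. F_y = 13/4  [2·signedArea(FAC) = -9 ∩ 2·signedArea(FDC) = -207/40]
   → F = (9/2, 13/4)

F = (9/2, 13/4)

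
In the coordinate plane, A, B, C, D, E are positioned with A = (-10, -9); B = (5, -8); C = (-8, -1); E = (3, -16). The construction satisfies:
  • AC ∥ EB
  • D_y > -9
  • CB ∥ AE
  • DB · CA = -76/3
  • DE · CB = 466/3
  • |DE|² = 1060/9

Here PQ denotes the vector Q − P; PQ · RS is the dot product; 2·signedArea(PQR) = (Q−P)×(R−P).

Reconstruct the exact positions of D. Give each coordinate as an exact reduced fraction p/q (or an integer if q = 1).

1. D_x = -5  [DB · CA = -76/3 ∩ DE · CB = 466/3]
2. D_y = -26/3  [DB · CA = -76/3 ∩ DE · CB = 466/3]
   → D = (-5, -26/3)

D = (-5, -26/3)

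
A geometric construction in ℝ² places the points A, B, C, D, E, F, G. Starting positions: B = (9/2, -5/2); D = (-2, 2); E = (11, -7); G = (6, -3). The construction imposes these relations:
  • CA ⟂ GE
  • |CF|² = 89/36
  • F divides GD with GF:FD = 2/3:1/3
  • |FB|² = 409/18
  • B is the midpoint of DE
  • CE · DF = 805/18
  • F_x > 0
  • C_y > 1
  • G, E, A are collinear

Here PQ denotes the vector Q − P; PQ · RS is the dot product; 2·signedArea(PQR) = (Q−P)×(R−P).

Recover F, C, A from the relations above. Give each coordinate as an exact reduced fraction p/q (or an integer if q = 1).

A = (-4/41, 77/41)
C = (-2/3, 7/6)
F = (2/3, 1/3)

1. F_x = 2/3  [F divides GD with GF:FD = 2/3:1/3]
2. F_y = 1/3  [F divides GD with GF:FD = 2/3:1/3]
   → F = (2/3, 1/3)
3. C_x = -2/3  [line -8/3·x + 5/3·y + -67/18 = 0 ∩ |CF|² = 89/36]
4. C_y = 7/6  [line -8/3·x + 5/3·y + -67/18 = 0 ∩ |CF|² = 89/36]
   → C = (-2/3, 7/6)
5. A_x = -4/41  [G, E, A are collinear ∩ CA ⟂ GE]
6. A_y = 77/41  [G, E, A are collinear ∩ CA ⟂ GE]
   → A = (-4/41, 77/41)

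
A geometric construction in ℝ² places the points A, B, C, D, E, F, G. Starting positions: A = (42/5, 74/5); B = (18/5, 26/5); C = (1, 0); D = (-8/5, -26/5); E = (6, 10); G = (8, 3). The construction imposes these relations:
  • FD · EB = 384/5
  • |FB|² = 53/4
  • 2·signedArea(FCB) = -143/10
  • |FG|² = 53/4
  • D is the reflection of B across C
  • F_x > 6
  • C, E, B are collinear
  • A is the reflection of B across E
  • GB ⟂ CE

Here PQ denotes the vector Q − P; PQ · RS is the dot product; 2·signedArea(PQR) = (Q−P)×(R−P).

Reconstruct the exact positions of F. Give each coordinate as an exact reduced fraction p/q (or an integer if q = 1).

1. F_x = 7  [2·signedArea(FCB) = -143/10 ∩ FD · EB = 384/5]
2. F_y = 13/2  [2·signedArea(FCB) = -143/10 ∩ FD · EB = 384/5]
   → F = (7, 13/2)

F = (7, 13/2)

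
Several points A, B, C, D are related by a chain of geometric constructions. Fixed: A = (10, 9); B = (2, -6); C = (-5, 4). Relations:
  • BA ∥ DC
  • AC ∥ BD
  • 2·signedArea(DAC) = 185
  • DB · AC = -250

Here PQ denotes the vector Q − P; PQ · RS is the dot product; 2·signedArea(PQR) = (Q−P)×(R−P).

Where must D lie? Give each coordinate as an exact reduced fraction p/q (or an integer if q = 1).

D = (-13, -11)

1. D_x = -13  [BA ∥ DC ∩ AC ∥ BD]
2. D_y = -11  [BA ∥ DC ∩ AC ∥ BD]
   → D = (-13, -11)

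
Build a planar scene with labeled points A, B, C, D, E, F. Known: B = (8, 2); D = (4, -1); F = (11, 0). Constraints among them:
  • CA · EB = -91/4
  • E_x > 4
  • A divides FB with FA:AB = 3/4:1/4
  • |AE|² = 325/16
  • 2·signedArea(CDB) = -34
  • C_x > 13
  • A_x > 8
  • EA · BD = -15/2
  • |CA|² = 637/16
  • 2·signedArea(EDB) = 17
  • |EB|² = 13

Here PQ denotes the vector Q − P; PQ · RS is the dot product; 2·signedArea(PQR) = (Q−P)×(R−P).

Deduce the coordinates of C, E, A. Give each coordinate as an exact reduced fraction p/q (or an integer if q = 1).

A = (35/4, 3/2)
C = (14, -2)
E = (5, 4)

1. A_x = 35/4  [A divides FB with FA:AB = 3/4:1/4]
2. A_y = 3/2  [A divides FB with FA:AB = 3/4:1/4]
   → A = (35/4, 3/2)
3. C_x = 14  [line -3·x + 4·y + 50 = 0 ∩ |CA|² = 637/16]
4. C_y = -2  [line -3·x + 4·y + 50 = 0 ∩ |CA|² = 637/16]
   → C = (14, -2)
5. E_x = 5  [2·signedArea(EDB) = 17 ∩ CA · EB = -91/4]
6. E_y = 4  [2·signedArea(EDB) = 17 ∩ CA · EB = -91/4]
   → E = (5, 4)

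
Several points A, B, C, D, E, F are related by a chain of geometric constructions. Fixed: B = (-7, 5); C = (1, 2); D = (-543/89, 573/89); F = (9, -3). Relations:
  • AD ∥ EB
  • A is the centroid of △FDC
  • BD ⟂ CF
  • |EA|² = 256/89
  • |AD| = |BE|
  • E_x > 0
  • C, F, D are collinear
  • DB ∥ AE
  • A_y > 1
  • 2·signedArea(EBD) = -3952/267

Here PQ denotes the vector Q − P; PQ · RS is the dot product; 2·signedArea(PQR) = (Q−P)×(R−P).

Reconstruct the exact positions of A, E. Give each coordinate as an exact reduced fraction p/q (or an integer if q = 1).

1. A_x = 347/267  [A is the centroid of △FDC]
2. A_y = 484/267  [A is the centroid of △FDC]
   → A = (347/267, 484/267)
3. E_x = 107/267  [AD ∥ EB ∩ DB ∥ AE]
4. E_y = 100/267  [AD ∥ EB ∩ DB ∥ AE]
   → E = (107/267, 100/267)

A = (347/267, 484/267)
E = (107/267, 100/267)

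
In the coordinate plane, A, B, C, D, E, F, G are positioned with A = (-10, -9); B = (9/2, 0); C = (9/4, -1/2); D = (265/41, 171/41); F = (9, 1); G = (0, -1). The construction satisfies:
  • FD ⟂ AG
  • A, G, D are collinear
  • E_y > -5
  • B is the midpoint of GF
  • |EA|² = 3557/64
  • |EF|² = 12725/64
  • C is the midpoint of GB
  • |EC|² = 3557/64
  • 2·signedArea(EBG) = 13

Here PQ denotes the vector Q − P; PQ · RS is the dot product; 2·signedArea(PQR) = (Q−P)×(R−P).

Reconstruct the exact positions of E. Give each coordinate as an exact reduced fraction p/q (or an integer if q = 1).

E = (-31/8, -19/4)

1. E_x = -31/8  [line 1·x + -9/2·y + -35/2 = 0 ∩ |EA|² = 3557/64]
2. E_y = -19/4  [line 1·x + -9/2·y + -35/2 = 0 ∩ |EA|² = 3557/64]
   → E = (-31/8, -19/4)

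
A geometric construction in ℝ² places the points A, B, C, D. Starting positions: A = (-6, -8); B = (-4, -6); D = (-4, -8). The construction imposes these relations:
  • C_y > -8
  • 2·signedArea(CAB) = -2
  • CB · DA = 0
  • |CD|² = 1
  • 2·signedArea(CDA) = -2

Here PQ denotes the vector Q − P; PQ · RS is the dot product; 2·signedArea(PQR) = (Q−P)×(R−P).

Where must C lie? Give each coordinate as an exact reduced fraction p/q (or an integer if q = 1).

C = (-4, -7)

1. C_x = -4  [CB · DA = 0 ∩ 2·signedArea(CAB) = -2]
2. C_y = -7  [CB · DA = 0 ∩ 2·signedArea(CAB) = -2]
   → C = (-4, -7)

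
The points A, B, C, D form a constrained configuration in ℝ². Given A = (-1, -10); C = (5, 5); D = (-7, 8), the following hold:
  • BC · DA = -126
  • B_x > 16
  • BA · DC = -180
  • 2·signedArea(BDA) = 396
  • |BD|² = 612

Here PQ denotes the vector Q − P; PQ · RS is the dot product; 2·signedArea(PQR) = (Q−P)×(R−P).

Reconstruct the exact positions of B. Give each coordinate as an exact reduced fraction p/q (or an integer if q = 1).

1. B_x = 17  [2·signedArea(BDA) = 396 ∩ BA · DC = -180]
2. B_y = 2  [2·signedArea(BDA) = 396 ∩ BA · DC = -180]
   → B = (17, 2)

B = (17, 2)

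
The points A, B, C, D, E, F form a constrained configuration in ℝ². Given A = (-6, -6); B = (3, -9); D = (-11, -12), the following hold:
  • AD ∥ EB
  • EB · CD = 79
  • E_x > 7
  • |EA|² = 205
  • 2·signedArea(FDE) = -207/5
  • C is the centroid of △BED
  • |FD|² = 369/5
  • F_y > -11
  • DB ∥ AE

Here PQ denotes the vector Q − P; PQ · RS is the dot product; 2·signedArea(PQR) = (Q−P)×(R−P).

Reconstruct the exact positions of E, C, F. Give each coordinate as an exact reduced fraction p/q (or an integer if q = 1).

1. E_x = 8  [AD ∥ EB ∩ DB ∥ AE]
2. E_y = -3  [AD ∥ EB ∩ DB ∥ AE]
   → E = (8, -3)
3. C_x = 0  [C is the centroid of △BED]
4. C_y = -8  [C is the centroid of △BED]
   → C = (0, -8)
5. F_x = -13/5  [line -9·x + 19·y + 852/5 = 0 ∩ |FD|² = 369/5]
6. F_y = -51/5  [line -9·x + 19·y + 852/5 = 0 ∩ |FD|² = 369/5]
   → F = (-13/5, -51/5)

C = (0, -8)
E = (8, -3)
F = (-13/5, -51/5)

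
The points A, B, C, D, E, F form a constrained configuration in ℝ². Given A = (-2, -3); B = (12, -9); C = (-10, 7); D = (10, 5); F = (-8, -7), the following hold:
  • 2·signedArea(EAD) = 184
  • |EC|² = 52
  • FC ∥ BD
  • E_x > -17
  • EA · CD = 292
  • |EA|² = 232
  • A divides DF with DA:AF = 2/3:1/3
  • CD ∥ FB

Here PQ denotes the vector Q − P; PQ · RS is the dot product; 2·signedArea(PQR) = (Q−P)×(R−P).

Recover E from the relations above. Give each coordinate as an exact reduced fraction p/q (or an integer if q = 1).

E = (-16, 3)

1. E_x = -16  [2·signedArea(EAD) = 184 ∩ EA · CD = 292]
2. E_y = 3  [2·signedArea(EAD) = 184 ∩ EA · CD = 292]
   → E = (-16, 3)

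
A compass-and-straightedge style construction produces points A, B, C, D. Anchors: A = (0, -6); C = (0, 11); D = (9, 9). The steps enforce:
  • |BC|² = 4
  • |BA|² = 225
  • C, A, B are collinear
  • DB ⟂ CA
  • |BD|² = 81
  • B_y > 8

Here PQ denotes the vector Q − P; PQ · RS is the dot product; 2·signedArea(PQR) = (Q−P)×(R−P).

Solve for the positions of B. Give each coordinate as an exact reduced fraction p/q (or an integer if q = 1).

B = (0, 9)

1. B_x = 0  [C, A, B are collinear ∩ DB ⟂ CA]
2. B_y = 9  [C, A, B are collinear ∩ DB ⟂ CA]
   → B = (0, 9)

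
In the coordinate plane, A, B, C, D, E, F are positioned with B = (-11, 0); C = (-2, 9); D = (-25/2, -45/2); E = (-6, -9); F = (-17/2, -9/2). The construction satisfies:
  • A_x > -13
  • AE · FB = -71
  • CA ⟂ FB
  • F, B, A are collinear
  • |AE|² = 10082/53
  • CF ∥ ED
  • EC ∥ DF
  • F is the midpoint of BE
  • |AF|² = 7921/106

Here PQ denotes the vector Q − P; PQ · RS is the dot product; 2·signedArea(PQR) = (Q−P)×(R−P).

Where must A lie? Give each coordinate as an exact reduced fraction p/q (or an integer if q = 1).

A = (-673/53, 162/53)

1. A_x = -673/53  [F, B, A are collinear ∩ CA ⟂ FB]
2. A_y = 162/53  [F, B, A are collinear ∩ CA ⟂ FB]
   → A = (-673/53, 162/53)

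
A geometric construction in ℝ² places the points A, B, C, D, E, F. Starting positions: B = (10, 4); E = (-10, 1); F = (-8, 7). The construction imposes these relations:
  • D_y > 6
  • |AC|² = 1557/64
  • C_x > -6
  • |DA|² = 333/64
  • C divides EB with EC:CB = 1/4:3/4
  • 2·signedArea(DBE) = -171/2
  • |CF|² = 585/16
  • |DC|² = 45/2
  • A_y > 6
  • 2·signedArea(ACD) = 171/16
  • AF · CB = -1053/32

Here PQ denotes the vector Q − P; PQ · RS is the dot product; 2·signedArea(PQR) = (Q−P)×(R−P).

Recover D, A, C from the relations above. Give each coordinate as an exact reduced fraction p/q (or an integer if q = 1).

A = (-23/4, 53/8)
C = (-5, 7/4)
D = (-7/2, 25/4)

1. C_x = -5  [C divides EB with EC:CB = 1/4:3/4]
2. C_y = 7/4  [C divides EB with EC:CB = 1/4:3/4]
   → C = (-5, 7/4)
3. D_x = -7/2  [line 3·x + -20·y + 271/2 = 0 ∩ |DC|² = 45/2]
4. D_y = 25/4  [line 3·x + -20·y + 271/2 = 0 ∩ |DC|² = 45/2]
   → D = (-7/2, 25/4)
5. A_x = -23/4  [AF · CB = -1053/32 ∩ 2·signedArea(ACD) = 171/16]
6. A_y = 53/8  [AF · CB = -1053/32 ∩ 2·signedArea(ACD) = 171/16]
   → A = (-23/4, 53/8)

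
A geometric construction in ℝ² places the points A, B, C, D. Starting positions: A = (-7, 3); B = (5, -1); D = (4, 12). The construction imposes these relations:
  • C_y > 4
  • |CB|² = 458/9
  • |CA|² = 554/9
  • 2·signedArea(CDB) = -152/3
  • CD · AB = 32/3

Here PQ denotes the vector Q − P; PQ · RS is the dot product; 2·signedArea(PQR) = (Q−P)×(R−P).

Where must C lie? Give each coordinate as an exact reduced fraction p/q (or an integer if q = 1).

1. C_x = 2/3  [CD · AB = 32/3 ∩ 2·signedArea(CDB) = -152/3]
2. C_y = 14/3  [CD · AB = 32/3 ∩ 2·signedArea(CDB) = -152/3]
   → C = (2/3, 14/3)

C = (2/3, 14/3)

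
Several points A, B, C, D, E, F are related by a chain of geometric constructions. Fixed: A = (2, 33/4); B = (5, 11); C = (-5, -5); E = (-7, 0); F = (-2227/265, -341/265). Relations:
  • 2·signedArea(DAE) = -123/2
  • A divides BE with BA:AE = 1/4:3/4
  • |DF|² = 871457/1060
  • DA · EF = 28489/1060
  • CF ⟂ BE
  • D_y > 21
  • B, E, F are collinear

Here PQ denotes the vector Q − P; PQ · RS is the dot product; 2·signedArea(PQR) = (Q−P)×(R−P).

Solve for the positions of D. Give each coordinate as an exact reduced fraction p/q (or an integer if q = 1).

D = (9, 43/2)

1. D_x = 9  [2·signedArea(DAE) = -123/2 ∩ DA · EF = 28489/1060]
2. D_y = 43/2  [2·signedArea(DAE) = -123/2 ∩ DA · EF = 28489/1060]
   → D = (9, 43/2)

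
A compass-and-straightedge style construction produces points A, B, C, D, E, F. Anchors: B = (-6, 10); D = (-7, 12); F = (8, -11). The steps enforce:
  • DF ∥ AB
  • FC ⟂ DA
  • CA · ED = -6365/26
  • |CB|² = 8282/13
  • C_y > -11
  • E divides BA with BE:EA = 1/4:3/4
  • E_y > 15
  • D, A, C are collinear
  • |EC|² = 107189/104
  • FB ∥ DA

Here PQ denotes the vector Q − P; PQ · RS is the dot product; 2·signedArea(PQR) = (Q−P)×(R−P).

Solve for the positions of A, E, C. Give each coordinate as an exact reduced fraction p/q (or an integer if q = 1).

A = (-21, 33)
C = (107/13, -141/13)
E = (-39/4, 63/4)

1. A_x = -21  [DF ∥ AB ∩ FB ∥ DA]
2. A_y = 33  [DF ∥ AB ∩ FB ∥ DA]
   → A = (-21, 33)
3. E_x = -39/4  [E divides BA with BE:EA = 1/4:3/4]
4. E_y = 63/4  [E divides BA with BE:EA = 1/4:3/4]
   → E = (-39/4, 63/4)
5. C_x = 107/13  [D, A, C are collinear ∩ FC ⟂ DA]
6. C_y = -141/13  [D, A, C are collinear ∩ FC ⟂ DA]
   → C = (107/13, -141/13)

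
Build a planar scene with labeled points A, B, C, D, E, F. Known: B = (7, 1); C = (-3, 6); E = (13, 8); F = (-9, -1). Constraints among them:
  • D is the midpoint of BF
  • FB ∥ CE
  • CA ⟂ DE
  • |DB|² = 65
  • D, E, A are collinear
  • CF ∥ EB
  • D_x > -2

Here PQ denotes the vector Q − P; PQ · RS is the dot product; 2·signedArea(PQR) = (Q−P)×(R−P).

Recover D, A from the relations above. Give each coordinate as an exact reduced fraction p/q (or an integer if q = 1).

1. D_x = -1  [D is the midpoint of BF]
2. D_y = 0  [D is the midpoint of BF]
   → D = (-1, 0)
3. A_x = 1/13  [D, E, A are collinear ∩ CA ⟂ DE]
4. A_y = 8/13  [D, E, A are collinear ∩ CA ⟂ DE]
   → A = (1/13, 8/13)

A = (1/13, 8/13)
D = (-1, 0)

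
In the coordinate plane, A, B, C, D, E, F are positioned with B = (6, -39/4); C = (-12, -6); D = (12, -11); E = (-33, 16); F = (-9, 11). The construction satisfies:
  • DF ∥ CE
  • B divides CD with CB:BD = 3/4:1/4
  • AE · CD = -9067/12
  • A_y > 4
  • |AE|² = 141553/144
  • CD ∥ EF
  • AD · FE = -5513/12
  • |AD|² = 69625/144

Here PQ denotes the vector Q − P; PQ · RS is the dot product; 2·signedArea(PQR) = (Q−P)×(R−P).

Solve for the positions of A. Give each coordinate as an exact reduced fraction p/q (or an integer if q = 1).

A = (-4, 49/12)

1. A_x = -4  [line 24·x + -5·y + 1397/12 = 0 ∩ |AD|² = 69625/144]
2. A_y = 49/12  [line 24·x + -5·y + 1397/12 = 0 ∩ |AD|² = 69625/144]
   → A = (-4, 49/12)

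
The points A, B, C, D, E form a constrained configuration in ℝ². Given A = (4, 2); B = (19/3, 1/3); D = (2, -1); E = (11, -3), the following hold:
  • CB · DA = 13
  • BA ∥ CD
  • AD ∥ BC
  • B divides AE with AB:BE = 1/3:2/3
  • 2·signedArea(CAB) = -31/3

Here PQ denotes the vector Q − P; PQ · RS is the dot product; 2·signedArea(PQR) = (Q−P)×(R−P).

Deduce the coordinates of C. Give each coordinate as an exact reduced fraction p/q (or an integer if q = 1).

C = (13/3, -8/3)

1. C_x = 13/3  [BA ∥ CD ∩ AD ∥ BC]
2. C_y = -8/3  [BA ∥ CD ∩ AD ∥ BC]
   → C = (13/3, -8/3)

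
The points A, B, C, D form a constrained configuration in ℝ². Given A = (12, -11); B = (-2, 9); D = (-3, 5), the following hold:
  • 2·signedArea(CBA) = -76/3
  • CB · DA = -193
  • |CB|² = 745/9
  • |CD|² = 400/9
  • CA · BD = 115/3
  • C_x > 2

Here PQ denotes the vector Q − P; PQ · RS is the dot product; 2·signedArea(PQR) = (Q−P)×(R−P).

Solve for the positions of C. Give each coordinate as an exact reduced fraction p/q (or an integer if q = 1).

1. C_x = 7/3  [CA · BD = 115/3 ∩ 2·signedArea(CBA) = -76/3]
2. C_y = 1  [CA · BD = 115/3 ∩ 2·signedArea(CBA) = -76/3]
   → C = (7/3, 1)

C = (7/3, 1)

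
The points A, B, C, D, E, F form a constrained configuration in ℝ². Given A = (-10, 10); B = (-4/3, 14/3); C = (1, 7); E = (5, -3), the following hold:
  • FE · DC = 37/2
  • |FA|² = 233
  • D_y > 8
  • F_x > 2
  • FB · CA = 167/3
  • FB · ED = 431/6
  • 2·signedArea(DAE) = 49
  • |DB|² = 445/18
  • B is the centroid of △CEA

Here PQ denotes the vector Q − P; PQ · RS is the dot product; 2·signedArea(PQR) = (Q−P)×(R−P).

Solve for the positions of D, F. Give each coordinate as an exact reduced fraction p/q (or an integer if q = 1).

D = (-9/2, 17/2)
F = (3, 2)

1. D_x = -9/2  [line 13·x + 15·y + -69 = 0 ∩ |DB|² = 445/18]
2. D_y = 17/2  [line 13·x + 15·y + -69 = 0 ∩ |DB|² = 445/18]
   → D = (-9/2, 17/2)
3. F_x = 3  [FB · ED = 431/6 ∩ FE · DC = 37/2]
4. F_y = 2  [FB · ED = 431/6 ∩ FE · DC = 37/2]
   → F = (3, 2)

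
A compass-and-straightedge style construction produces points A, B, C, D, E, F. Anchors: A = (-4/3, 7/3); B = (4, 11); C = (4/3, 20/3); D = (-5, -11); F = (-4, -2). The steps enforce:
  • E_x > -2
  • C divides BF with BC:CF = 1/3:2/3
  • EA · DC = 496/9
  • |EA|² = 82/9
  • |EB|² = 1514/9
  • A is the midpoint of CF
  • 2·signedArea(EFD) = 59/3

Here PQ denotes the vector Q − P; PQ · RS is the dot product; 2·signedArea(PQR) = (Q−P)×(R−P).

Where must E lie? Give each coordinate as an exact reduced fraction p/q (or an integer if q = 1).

E = (-5/3, -2/3)

1. E_x = -5/3  [EA · DC = 496/9 ∩ 2·signedArea(EFD) = 59/3]
2. E_y = -2/3  [EA · DC = 496/9 ∩ 2·signedArea(EFD) = 59/3]
   → E = (-5/3, -2/3)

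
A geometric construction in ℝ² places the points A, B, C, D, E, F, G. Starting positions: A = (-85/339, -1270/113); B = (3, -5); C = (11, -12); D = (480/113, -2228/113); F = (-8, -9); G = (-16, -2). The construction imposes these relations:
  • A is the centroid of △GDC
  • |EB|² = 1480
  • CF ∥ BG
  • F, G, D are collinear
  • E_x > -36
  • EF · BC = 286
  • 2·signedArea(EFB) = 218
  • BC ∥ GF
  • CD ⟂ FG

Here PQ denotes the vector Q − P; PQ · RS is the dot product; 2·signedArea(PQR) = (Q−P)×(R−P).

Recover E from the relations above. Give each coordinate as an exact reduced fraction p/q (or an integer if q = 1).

E = (-35, 1)

1. E_x = -35  [EF · BC = 286 ∩ 2·signedArea(EFB) = 218]
2. E_y = 1  [EF · BC = 286 ∩ 2·signedArea(EFB) = 218]
   → E = (-35, 1)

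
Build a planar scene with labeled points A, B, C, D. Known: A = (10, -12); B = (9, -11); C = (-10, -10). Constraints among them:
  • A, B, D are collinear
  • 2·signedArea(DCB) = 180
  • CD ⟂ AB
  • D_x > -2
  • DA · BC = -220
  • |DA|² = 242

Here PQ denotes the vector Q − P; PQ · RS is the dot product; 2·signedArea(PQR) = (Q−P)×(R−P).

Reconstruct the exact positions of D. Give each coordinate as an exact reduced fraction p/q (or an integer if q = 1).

D = (-1, -1)

1. D_x = -1  [A, B, D are collinear ∩ CD ⟂ AB]
2. D_y = -1  [A, B, D are collinear ∩ CD ⟂ AB]
   → D = (-1, -1)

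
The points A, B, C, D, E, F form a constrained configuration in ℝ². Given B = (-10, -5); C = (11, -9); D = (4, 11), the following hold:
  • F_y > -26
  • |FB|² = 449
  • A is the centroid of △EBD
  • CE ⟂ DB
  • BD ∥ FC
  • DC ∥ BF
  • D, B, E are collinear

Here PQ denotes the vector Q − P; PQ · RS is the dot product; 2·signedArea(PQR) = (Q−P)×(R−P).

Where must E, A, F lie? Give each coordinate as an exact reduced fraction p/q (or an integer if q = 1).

A = (-1003/339, 1033/339)
E = (-325/113, 355/113)
F = (-3, -25)

1. E_x = -325/113  [D, B, E are collinear ∩ CE ⟂ DB]
2. E_y = 355/113  [D, B, E are collinear ∩ CE ⟂ DB]
   → E = (-325/113, 355/113)
3. A_x = -1003/339  [A is the centroid of △EBD]
4. A_y = 1033/339  [A is the centroid of △EBD]
   → A = (-1003/339, 1033/339)
5. F_x = -3  [BD ∥ FC ∩ DC ∥ BF]
6. F_y = -25  [BD ∥ FC ∩ DC ∥ BF]
   → F = (-3, -25)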